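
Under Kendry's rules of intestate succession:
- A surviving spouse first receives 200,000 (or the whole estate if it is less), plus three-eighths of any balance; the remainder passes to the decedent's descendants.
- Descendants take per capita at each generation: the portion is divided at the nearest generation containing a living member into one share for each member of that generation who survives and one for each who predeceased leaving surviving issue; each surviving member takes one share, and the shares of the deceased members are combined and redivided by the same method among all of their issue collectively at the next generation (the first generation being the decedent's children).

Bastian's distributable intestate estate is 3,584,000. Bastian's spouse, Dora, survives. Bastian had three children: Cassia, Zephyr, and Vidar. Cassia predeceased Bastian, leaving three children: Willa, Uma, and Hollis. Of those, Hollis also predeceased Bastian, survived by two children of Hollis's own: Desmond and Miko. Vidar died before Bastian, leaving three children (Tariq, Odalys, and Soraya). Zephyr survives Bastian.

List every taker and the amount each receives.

Dora first takes 200,000, leaving a balance of 3,384,000. Dora then takes three-eighths of the balance (1,269,000), for a total of 1,469,000. The remaining 2,115,000 passes to the descendants.
The descendants' portion (2,115,000) is divided at the children's generation into 3 shares of 705,000. Zephyr takes 705,000. The 2 shares of the deceased (Cassia and Vidar) are combined into a pool of 1,410,000.
That pool (1,410,000) is divided at the grandchildren's generation into 6 shares of 235,000. Willa, Uma, Tariq, Odalys, and Soraya each take 235,000. The remaining share for the deceased Hollis (235,000) is carried to the next generation.
That pool (235,000) is divided at the great-grandchildren's generation equally among Desmond and Miko: 117,500 each.

Dora: 1,469,000; Willa: 235,000; Uma: 235,000; Desmond: 117,500; Miko: 117,500; Zephyr: 705,000; Tariq: 235,000; Odalys: 235,000; Soraya: 235,000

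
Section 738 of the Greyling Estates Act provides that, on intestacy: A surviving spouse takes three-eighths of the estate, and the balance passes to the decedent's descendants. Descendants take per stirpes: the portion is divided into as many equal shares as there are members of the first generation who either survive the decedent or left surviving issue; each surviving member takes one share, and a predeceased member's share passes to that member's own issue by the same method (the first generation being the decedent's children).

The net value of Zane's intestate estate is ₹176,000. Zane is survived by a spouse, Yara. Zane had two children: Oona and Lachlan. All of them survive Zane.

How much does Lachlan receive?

Yara takes three-eighths of ₹176,000 = ₹66,000. The remaining ₹110,000 passes to the descendants.
The descendants' portion (₹110,000) is divided into 2 shares of ₹55,000: Oona and Lachlan each take ₹55,000.

Lachlan receives ₹55,000.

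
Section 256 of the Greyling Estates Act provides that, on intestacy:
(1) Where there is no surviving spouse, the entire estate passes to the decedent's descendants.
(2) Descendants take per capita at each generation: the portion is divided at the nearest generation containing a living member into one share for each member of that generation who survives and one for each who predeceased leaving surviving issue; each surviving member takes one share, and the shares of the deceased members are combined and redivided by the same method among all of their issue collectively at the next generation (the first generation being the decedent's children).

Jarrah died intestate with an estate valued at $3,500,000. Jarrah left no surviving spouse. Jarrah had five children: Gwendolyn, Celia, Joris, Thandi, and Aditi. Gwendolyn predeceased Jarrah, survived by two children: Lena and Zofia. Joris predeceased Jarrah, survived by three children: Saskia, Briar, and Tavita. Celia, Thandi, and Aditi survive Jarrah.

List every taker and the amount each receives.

Lena: $280,000; Zofia: $280,000; Celia: $700,000; Saskia: $280,000; Briar: $280,000; Tavita: $280,000; Thandi: $700,000; Aditi: $700,000

The entire $3,500,000 passes to the descendants.
That amount ($3,500,000) is divided at the children's generation into 5 shares of $700,000. Celia, Thandi, and Aditi each take $700,000. The 2 shares of the deceased (Gwendolyn and Joris) are combined into a pool of $1,400,000.
That pool ($1,400,000) is divided at the grandchildren's generation equally among Lena, Zofia, Saskia, Briar, and Tavita: $280,000 each.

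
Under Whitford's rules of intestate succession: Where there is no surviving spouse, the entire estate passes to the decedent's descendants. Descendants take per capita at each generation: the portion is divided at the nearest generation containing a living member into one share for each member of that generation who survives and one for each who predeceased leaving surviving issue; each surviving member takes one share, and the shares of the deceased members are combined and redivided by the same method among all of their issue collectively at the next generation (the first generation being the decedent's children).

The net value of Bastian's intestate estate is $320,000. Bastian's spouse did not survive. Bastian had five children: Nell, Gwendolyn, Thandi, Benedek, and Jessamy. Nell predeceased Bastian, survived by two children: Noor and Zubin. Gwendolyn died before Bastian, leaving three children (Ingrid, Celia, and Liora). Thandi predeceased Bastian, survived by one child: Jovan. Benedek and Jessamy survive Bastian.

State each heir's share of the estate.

Noor: $32,000; Zubin: $32,000; Ingrid: $32,000; Celia: $32,000; Liora: $32,000; Jovan: $32,000; Benedek: $64,000; Jessamy: $64,000

The entire $320,000 passes to the descendants.
That amount ($320,000) is divided at the children's generation into 5 shares of $64,000. Benedek and Jessamy each take $64,000. The 3 shares of the deceased (Nell, Gwendolyn, and Thandi) are combined into a pool of $192,000.
That pool ($192,000) is divided at the grandchildren's generation equally among Noor, Zubin, Ingrid, Celia, Liora, and Jovan: $32,000 each.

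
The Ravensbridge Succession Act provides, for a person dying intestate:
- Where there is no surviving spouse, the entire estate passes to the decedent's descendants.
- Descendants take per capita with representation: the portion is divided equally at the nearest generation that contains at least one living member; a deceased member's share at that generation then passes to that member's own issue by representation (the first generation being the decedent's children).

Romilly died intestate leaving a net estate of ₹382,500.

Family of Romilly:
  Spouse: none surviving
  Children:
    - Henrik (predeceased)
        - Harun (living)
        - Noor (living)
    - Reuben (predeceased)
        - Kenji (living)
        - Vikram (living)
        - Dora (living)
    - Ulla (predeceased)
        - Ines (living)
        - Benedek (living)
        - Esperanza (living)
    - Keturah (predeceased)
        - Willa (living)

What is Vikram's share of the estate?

The entire ₹382,500 passes to the descendants.
No child survives, so the initial division is made at the grandchildren's generation.
That amount (₹382,500) is divided into 9 shares of ₹42,500: Harun, Noor, Kenji, Vikram, Dora, Ines, Benedek, Esperanza, and Willa each take ₹42,500.

Vikram receives ₹42,500.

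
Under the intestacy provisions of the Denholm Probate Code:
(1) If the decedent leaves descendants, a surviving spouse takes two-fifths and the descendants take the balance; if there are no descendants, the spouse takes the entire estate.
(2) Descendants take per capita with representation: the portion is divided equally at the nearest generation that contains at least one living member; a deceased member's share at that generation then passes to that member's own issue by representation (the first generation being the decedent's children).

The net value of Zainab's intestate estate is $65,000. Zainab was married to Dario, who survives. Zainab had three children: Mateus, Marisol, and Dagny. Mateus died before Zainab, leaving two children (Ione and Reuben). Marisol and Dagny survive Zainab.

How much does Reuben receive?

Reuben receives $6,500.

Dario takes two-fifths of $65,000 = $26,000. The remaining $39,000 passes to the descendants.
The descendants' portion ($39,000) is divided into 3 shares of $13,000: Marisol and Dagny each take $13,000; Mateus's $13,000 share passes to Mateus's issue.
Mateus's share ($13,000) is divided into 2 shares of $6,500: Ione and Reuben each take $6,500.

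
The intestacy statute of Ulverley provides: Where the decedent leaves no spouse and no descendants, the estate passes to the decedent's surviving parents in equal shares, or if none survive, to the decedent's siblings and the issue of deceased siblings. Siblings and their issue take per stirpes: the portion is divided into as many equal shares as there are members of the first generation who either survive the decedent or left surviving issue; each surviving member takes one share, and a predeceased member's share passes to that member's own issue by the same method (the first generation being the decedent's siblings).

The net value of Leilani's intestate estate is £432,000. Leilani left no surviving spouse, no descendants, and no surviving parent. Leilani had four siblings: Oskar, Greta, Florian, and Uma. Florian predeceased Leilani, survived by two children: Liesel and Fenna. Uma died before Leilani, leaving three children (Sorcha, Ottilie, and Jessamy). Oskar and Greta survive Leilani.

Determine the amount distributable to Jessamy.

The entire £432,000 passes to the siblings and their issue.
That amount (£432,000) is divided into 4 shares of £108,000: Oskar and Greta each take £108,000; Florian's £108,000 share passes to Florian's issue; Uma's £108,000 share passes to Uma's issue.
Florian's share (£108,000) is divided into 2 shares of £54,000: Liesel and Fenna each take £54,000.
Uma's share (£108,000) is divided into 3 shares of £36,000: Sorcha, Ottilie, and Jessamy each take £36,000.

Jessamy receives £36,000.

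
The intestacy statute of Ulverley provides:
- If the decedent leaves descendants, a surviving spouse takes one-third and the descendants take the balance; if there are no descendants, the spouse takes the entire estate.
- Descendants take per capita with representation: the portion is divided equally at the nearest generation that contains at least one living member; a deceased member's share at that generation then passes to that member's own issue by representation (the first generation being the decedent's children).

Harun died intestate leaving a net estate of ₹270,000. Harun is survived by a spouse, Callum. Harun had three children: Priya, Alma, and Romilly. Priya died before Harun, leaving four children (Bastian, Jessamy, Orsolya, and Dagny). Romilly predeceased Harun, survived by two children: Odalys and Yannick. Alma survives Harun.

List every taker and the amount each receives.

Callum: ₹90,000; Bastian: ₹15,000; Jessamy: ₹15,000; Orsolya: ₹15,000; Dagny: ₹15,000; Alma: ₹60,000; Odalys: ₹30,000; Yannick: ₹30,000

Callum takes one-third of ₹270,000 = ₹90,000. The remaining ₹180,000 passes to the descendants.
The descendants' portion (₹180,000) is divided into 3 shares of ₹60,000: Alma takes ₹60,000; Priya's ₹60,000 share passes to Priya's issue; Romilly's ₹60,000 share passes to Romilly's issue.
Priya's share (₹60,000) is divided into 4 shares of ₹15,000: Bastian, Jessamy, Orsolya, and Dagny each take ₹15,000.
Romilly's share (₹60,000) is divided into 2 shares of ₹30,000: Odalys and Yannick each take ₹30,000.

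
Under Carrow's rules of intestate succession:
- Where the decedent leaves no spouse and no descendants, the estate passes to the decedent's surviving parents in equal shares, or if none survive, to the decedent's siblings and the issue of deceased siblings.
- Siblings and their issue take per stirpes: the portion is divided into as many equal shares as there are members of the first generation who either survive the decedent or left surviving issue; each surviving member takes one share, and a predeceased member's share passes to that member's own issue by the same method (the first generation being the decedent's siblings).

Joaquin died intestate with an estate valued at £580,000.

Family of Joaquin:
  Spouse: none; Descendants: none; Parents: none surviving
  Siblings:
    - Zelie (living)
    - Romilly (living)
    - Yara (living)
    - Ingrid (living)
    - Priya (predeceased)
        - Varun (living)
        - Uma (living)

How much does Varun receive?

Varun receives £58,000.

The entire £580,000 passes to the siblings and their issue.
That amount (£580,000) is divided into 5 shares of £116,000: Zelie, Romilly, Yara, and Ingrid each take £116,000; Priya's £116,000 share passes to Priya's issue.
Priya's share (£116,000) is divided into 2 shares of £58,000: Varun and Uma each take £58,000.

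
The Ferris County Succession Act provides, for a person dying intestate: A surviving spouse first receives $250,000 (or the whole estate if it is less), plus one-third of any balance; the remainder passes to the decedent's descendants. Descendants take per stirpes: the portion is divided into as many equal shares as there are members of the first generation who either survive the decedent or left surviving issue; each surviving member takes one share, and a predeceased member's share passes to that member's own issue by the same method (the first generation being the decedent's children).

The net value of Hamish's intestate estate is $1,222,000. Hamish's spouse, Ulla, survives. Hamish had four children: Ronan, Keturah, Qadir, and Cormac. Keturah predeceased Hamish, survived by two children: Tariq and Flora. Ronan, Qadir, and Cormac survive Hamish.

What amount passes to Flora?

Ulla first takes $250,000, leaving a balance of $972,000. Ulla then takes one-third of the balance ($324,000), for a total of $574,000. The remaining $648,000 passes to the descendants.
The descendants' portion ($648,000) is divided into 4 shares of $162,000: Ronan, Qadir, and Cormac each take $162,000; Keturah's $162,000 share passes to Keturah's issue.
Keturah's share ($162,000) is divided into 2 shares of $81,000: Tariq and Flora each take $81,000.

Flora receives $81,000.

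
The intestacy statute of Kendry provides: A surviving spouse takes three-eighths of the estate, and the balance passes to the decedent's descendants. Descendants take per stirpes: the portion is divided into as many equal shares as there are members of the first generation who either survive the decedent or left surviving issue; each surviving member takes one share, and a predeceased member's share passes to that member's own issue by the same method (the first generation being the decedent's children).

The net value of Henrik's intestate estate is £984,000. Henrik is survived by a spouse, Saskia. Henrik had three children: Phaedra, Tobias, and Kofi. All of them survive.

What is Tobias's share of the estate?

Tobias receives £205,000.

Saskia takes three-eighths of £984,000 = £369,000. The remaining £615,000 passes to the descendants.
The descendants' portion (£615,000) is divided into 3 shares of £205,000: Phaedra, Tobias, and Kofi each take £205,000.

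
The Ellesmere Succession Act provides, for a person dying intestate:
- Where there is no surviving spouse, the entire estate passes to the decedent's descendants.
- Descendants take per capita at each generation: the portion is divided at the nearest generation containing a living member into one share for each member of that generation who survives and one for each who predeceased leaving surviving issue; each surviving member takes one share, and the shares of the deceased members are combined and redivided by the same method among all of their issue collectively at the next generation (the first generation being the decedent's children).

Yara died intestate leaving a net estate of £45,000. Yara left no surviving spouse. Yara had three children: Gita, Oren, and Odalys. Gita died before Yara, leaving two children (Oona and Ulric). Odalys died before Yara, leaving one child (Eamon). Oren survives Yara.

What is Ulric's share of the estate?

The entire £45,000 passes to the descendants.
That amount (£45,000) is divided at the children's generation into 3 shares of £15,000. Oren takes £15,000. The 2 shares of the deceased (Gita and Odalys) are combined into a pool of £30,000.
That pool (£30,000) is divided at the grandchildren's generation equally among Oona, Ulric, and Eamon: £10,000 each.

Ulric receives £10,000.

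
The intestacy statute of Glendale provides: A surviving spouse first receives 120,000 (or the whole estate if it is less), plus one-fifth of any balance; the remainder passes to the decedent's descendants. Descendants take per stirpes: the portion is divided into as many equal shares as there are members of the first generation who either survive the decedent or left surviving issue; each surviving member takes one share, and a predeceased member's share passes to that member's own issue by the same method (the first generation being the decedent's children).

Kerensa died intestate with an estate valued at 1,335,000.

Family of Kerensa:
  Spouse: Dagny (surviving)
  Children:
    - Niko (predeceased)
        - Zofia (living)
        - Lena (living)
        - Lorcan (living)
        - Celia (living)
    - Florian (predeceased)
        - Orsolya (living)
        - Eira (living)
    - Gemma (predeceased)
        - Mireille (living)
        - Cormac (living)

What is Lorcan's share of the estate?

Lorcan receives 81,000.

Dagny first takes 120,000, leaving a balance of 1,215,000. Dagny then takes one-fifth of the balance (243,000), for a total of 363,000. The remaining 972,000 passes to the descendants.
The descendants' portion (972,000) is divided into 3 shares of 324,000: Niko's 324,000 share passes to Niko's issue; Florian's 324,000 share passes to Florian's issue; Gemma's 324,000 share passes to Gemma's issue.
Niko's share (324,000) is divided into 4 shares of 81,000: Zofia, Lena, Lorcan, and Celia each take 81,000.
Florian's share (324,000) is divided into 2 shares of 162,000: Orsolya and Eira each take 162,000.
Gemma's share (324,000) is divided into 2 shares of 162,000: Mireille and Cormac each take 162,000.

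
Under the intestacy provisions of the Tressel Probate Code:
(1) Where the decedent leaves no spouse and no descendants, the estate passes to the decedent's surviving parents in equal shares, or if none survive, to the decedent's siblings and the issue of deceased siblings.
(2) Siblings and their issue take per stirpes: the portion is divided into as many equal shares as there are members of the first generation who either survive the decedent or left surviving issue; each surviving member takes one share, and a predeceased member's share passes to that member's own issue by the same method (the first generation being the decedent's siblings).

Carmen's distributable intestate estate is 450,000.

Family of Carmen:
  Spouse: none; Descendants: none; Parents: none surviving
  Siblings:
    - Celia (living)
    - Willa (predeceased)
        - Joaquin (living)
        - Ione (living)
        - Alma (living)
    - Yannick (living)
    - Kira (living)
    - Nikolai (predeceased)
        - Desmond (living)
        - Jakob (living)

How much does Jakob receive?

The entire 450,000 passes to the siblings and their issue.
That amount (450,000) is divided into 5 shares of 90,000: Celia, Yannick, and Kira each take 90,000; Willa's 90,000 share passes to Willa's issue; Nikolai's 90,000 share passes to Nikolai's issue.
Willa's share (90,000) is divided into 3 shares of 30,000: Joaquin, Ione, and Alma each take 30,000.
Nikolai's share (90,000) is divided into 2 shares of 45,000: Desmond and Jakob each take 45,000.

Jakob receives 45,000.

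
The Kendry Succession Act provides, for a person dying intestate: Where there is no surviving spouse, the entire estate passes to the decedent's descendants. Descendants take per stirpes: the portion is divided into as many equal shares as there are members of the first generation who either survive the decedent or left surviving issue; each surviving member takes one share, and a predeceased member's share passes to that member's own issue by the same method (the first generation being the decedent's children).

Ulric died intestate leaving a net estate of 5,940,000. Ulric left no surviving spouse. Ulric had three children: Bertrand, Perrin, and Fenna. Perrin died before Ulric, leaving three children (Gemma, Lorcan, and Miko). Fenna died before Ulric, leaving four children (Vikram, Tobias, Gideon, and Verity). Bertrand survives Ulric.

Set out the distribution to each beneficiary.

Bertrand: 1,980,000; Gemma: 660,000; Lorcan: 660,000; Miko: 660,000; Vikram: 495,000; Tobias: 495,000; Gideon: 495,000; Verity: 495,000

The entire 5,940,000 passes to the descendants.
That amount (5,940,000) is divided into 3 shares of 1,980,000: Bertrand takes 1,980,000; Perrin's 1,980,000 share passes to Perrin's issue; Fenna's 1,980,000 share passes to Fenna's issue.
Perrin's share (1,980,000) is divided into 3 shares of 660,000: Gemma, Lorcan, and Miko each take 660,000.
Fenna's share (1,980,000) is divided into 4 shares of 495,000: Vikram, Tobias, Gideon, and Verity each take 495,000.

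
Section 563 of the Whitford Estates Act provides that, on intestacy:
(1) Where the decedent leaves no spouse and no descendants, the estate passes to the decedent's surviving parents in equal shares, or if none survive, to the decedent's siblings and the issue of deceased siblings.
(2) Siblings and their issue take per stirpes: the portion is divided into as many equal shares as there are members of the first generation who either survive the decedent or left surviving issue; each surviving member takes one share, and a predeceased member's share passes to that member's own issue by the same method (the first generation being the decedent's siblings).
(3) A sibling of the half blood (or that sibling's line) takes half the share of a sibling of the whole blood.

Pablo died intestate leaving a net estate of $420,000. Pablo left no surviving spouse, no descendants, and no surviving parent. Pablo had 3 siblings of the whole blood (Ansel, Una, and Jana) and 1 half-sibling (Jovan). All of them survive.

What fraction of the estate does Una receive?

Una receives 2/7 of the estate.

The entire $420,000 passes to the siblings and their issue.
Counting each half-blood sibling's line as half a unit, there are 7/2 units in $420,000, so one unit is $120,000. Whole-blood lines (Ansel, Una, and Jana) take $120,000 each; half-blood lines (Jovan) take $60,000 each.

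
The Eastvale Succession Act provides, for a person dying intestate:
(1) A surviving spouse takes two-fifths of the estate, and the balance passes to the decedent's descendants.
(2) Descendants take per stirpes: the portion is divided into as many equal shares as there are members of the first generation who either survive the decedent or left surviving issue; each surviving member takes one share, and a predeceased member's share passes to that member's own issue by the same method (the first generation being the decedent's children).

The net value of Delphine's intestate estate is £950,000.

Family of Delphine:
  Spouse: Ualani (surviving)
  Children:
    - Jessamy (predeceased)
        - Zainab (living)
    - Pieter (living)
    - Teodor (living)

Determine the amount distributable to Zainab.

Zainab receives £190,000.

Ualani takes two-fifths of £950,000 = £380,000. The remaining £570,000 passes to the descendants.
The descendants' portion (£570,000) is divided into 3 shares of £190,000: Pieter and Teodor each take £190,000; Jessamy's £190,000 share passes to Jessamy's issue.
Jessamy's share (£190,000) passes entirely to Zainab.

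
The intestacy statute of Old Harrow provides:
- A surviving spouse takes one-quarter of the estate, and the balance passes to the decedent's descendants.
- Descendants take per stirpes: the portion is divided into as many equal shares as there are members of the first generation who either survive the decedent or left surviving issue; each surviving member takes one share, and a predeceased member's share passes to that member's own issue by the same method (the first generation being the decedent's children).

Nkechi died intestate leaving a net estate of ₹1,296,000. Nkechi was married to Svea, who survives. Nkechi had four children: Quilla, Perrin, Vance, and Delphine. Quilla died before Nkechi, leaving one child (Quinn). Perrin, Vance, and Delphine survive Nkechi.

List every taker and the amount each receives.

Svea: ₹324,000; Quinn: ₹243,000; Perrin: ₹243,000; Vance: ₹243,000; Delphine: ₹243,000

Svea takes one-quarter of ₹1,296,000 = ₹324,000. The remaining ₹972,000 passes to the descendants.
The descendants' portion (₹972,000) is divided into 4 shares of ₹243,000: Perrin, Vance, and Delphine each take ₹243,000; Quilla's ₹243,000 share passes to Quilla's issue.
Quilla's share (₹243,000) passes entirely to Quinn.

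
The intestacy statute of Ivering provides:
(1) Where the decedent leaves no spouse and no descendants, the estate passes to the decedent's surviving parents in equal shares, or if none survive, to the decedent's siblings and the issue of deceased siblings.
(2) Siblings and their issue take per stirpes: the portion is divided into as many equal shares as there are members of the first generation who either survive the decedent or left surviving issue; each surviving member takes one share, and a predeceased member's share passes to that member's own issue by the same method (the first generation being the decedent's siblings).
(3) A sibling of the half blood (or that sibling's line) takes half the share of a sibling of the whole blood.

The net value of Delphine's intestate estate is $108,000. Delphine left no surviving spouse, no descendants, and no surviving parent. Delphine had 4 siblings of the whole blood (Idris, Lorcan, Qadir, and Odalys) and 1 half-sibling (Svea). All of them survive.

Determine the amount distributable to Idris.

Idris receives $24,000.

The entire $108,000 passes to the siblings and their issue.
Counting each half-blood sibling's line as half a unit, there are 9/2 units in $108,000, so one unit is $24,000. Whole-blood lines (Idris, Lorcan, Qadir, and Odalys) take $24,000 each; half-blood lines (Svea) take $12,000 each.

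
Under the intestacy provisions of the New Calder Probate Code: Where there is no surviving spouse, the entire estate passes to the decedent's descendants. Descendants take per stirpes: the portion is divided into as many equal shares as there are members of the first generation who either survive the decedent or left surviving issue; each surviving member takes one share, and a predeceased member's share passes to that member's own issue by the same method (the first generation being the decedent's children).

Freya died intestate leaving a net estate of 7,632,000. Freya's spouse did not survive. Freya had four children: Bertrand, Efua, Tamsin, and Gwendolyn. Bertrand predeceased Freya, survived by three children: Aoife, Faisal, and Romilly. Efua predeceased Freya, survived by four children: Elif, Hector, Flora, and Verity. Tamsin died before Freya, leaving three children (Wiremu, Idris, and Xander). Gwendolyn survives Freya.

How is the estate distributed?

The entire 7,632,000 passes to the descendants.
That amount (7,632,000) is divided into 4 shares of 1,908,000: Gwendolyn takes 1,908,000; Bertrand's 1,908,000 share passes to Bertrand's issue; Efua's 1,908,000 share passes to Efua's issue; Tamsin's 1,908,000 share passes to Tamsin's issue.
Bertrand's share (1,908,000) is divided into 3 shares of 636,000: Aoife, Faisal, and Romilly each take 636,000.
Efua's share (1,908,000) is divided into 4 shares of 477,000: Elif, Hector, Flora, and Verity each take 477,000.
Tamsin's share (1,908,000) is divided into 3 shares of 636,000: Wiremu, Idris, and Xander each take 636,000.

Aoife: 636,000; Faisal: 636,000; Romilly: 636,000; Elif: 477,000; Hector: 477,000; Flora: 477,000; Verity: 477,000; Wiremu: 636,000; Idris: 636,000; Xander: 636,000; Gwendolyn: 1,908,000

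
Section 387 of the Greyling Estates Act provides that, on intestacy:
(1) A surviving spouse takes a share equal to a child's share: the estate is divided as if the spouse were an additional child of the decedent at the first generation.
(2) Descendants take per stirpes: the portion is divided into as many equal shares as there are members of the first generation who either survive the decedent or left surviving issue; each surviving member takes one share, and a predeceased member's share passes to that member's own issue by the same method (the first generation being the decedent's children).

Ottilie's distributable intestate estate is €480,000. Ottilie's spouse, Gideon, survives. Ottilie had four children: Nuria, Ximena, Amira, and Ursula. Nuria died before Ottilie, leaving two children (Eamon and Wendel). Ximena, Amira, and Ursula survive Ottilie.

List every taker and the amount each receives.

The spouse counts as an additional share at the children's level, so there are 5 primary shares of €96,000. Gideon takes one such share (€96,000).
The children's combined portion (€384,000) is divided into 4 shares of €96,000: Ximena, Amira, and Ursula each take €96,000; Nuria's €96,000 share passes to Nuria's issue.
Nuria's share (€96,000) is divided into 2 shares of €48,000: Eamon and Wendel each take €48,000.

Gideon: €96,000; Eamon: €48,000; Wendel: €48,000; Ximena: €96,000; Amira: €96,000; Ursula: €96,000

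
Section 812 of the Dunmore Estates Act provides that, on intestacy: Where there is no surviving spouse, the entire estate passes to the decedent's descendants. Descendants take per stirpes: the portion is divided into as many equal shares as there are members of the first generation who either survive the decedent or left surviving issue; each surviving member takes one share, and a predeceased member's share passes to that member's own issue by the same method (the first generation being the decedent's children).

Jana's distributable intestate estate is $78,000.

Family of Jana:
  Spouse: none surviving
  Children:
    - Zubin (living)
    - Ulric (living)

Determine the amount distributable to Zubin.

Zubin receives $39,000.

The entire $78,000 passes to the descendants.
That amount ($78,000) is divided into 2 shares of $39,000: Zubin and Ulric each take $39,000.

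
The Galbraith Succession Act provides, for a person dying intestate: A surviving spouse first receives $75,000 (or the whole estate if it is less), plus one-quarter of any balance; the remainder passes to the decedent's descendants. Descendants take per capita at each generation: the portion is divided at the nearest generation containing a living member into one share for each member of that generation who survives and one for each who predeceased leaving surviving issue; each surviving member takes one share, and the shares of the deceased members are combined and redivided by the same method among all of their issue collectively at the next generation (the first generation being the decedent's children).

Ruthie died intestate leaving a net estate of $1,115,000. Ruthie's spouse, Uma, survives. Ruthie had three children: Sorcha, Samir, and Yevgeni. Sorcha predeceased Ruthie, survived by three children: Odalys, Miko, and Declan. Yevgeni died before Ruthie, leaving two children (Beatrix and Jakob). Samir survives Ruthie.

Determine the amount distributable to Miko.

Miko receives $104,000.

Uma first takes $75,000, leaving a balance of $1,040,000. Uma then takes one-quarter of the balance ($260,000), for a total of $335,000. The remaining $780,000 passes to the descendants.
The descendants' portion ($780,000) is divided at the children's generation into 3 shares of $260,000. Samir takes $260,000. The 2 shares of the deceased (Sorcha and Yevgeni) are combined into a pool of $520,000.
That pool ($520,000) is divided at the grandchildren's generation equally among Odalys, Miko, Declan, Beatrix, and Jakob: $104,000 each.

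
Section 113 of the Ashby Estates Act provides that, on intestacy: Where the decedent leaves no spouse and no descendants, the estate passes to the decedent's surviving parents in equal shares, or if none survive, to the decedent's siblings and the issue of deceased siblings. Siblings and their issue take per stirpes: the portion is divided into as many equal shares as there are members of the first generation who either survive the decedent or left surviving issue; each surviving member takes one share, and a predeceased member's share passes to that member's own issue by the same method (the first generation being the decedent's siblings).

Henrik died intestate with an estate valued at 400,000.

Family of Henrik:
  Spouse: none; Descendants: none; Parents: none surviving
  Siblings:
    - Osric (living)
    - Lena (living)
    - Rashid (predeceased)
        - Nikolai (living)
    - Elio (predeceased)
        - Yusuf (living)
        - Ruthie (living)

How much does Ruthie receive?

The entire 400,000 passes to the siblings and their issue.
That amount (400,000) is divided into 4 shares of 100,000: Osric and Lena each take 100,000; Rashid's 100,000 share passes to Rashid's issue; Elio's 100,000 share passes to Elio's issue.
Rashid's share (100,000) passes entirely to Nikolai.
Elio's share (100,000) is divided into 2 shares of 50,000: Yusuf and Ruthie each take 50,000.

Ruthie receives 50,000.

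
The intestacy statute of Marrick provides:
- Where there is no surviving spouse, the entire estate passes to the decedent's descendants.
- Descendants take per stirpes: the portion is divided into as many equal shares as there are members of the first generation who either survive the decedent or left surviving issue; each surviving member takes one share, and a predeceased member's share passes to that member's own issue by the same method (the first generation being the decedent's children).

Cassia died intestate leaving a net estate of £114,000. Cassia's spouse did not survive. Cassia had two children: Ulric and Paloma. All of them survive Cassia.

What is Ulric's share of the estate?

Ulric receives £57,000.

The entire £114,000 passes to the descendants.
That amount (£114,000) is divided into 2 shares of £57,000: Ulric and Paloma each take £57,000.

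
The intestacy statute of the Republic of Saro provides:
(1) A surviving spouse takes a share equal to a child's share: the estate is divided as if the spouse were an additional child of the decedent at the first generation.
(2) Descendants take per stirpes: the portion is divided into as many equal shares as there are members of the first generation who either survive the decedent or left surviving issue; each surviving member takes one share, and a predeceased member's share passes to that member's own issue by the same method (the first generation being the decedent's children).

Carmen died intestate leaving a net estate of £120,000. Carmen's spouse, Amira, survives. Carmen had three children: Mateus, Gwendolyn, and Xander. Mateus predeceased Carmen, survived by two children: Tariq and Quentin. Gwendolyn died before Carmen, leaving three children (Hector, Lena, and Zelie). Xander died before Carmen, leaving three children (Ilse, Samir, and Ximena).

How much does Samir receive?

Samir receives £10,000.

The spouse counts as an additional share at the children's level, so there are 4 primary shares of £30,000. Amira takes one such share (£30,000).
The children's combined portion (£90,000) is divided into 3 shares of £30,000: Mateus's £30,000 share passes to Mateus's issue; Gwendolyn's £30,000 share passes to Gwendolyn's issue; Xander's £30,000 share passes to Xander's issue.
Mateus's share (£30,000) is divided into 2 shares of £15,000: Tariq and Quentin each take £15,000.
Gwendolyn's share (£30,000) is divided into 3 shares of £10,000: Hector, Lena, and Zelie each take £10,000.
Xander's share (£30,000) is divided into 3 shares of £10,000: Ilse, Samir, and Ximena each take £10,000.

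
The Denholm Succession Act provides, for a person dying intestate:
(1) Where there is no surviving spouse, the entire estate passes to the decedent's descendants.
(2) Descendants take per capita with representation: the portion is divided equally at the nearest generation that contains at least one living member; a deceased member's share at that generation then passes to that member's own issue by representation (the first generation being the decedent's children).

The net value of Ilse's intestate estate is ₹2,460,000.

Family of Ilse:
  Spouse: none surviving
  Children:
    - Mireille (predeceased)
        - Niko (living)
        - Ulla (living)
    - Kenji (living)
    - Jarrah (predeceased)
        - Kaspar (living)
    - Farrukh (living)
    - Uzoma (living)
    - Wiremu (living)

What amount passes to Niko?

Niko receives ₹205,000.

The entire ₹2,460,000 passes to the descendants.
That amount (₹2,460,000) is divided into 6 shares of ₹410,000: Kenji, Farrukh, Uzoma, and Wiremu each take ₹410,000; Mireille's ₹410,000 share passes to Mireille's issue; Jarrah's ₹410,000 share passes to Jarrah's issue.
Mireille's share (₹410,000) is divided into 2 shares of ₹205,000: Niko and Ulla each take ₹205,000.
Jarrah's share (₹410,000) passes entirely to Kaspar.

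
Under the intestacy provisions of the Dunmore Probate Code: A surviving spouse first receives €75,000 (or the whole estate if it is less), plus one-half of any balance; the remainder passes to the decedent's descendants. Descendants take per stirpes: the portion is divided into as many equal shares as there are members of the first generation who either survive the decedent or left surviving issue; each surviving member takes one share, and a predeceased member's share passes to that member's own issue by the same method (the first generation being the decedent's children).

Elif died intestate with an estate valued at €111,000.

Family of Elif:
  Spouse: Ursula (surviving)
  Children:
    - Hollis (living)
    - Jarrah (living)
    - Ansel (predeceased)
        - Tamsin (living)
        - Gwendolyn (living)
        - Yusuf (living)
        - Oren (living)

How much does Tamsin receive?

Tamsin receives €1,500.

Ursula first takes €75,000, leaving a balance of €36,000. Ursula then takes one-half of the balance (€18,000), for a total of €93,000. The remaining €18,000 passes to the descendants.
The descendants' portion (€18,000) is divided into 3 shares of €6,000: Hollis and Jarrah each take €6,000; Ansel's €6,000 share passes to Ansel's issue.
Ansel's share (€6,000) is divided into 4 shares of €1,500: Tamsin, Gwendolyn, Yusuf, and Oren each take €1,500.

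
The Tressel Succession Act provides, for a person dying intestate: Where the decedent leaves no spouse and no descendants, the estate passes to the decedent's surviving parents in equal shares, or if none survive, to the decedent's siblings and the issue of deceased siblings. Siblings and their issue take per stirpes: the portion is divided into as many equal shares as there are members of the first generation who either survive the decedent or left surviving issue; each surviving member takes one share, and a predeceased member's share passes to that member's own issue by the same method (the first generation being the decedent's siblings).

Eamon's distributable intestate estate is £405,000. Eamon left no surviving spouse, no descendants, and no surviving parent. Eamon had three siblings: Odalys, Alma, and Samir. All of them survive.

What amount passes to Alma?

Alma receives £135,000.

The entire £405,000 passes to the siblings and their issue.
That amount (£405,000) is divided into 3 shares of £135,000: Odalys, Alma, and Samir each take £135,000.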